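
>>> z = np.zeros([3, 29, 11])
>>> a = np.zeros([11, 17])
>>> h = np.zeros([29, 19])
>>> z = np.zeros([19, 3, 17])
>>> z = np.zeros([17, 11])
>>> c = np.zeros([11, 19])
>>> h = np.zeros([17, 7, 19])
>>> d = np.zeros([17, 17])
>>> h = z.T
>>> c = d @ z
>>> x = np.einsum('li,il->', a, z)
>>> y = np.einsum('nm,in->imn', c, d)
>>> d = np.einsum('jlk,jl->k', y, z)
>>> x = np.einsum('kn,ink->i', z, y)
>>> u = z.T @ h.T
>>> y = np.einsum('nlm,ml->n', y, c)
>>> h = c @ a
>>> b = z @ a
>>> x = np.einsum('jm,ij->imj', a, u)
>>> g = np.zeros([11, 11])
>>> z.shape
(17, 11)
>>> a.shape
(11, 17)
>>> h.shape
(17, 17)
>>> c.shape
(17, 11)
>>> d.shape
(17,)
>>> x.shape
(11, 17, 11)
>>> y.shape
(17,)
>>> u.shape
(11, 11)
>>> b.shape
(17, 17)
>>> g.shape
(11, 11)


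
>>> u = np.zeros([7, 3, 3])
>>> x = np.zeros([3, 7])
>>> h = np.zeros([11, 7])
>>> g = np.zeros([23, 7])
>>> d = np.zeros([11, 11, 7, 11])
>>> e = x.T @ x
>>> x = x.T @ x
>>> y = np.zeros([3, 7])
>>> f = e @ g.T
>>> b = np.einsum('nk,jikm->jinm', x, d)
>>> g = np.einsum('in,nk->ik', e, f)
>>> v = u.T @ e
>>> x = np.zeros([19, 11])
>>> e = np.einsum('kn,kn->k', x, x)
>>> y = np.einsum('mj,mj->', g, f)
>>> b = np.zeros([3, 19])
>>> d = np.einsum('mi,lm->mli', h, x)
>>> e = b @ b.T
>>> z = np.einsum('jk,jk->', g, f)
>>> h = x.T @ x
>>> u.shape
(7, 3, 3)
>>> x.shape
(19, 11)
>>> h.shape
(11, 11)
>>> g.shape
(7, 23)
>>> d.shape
(11, 19, 7)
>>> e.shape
(3, 3)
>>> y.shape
()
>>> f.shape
(7, 23)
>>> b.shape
(3, 19)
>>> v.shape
(3, 3, 7)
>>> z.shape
()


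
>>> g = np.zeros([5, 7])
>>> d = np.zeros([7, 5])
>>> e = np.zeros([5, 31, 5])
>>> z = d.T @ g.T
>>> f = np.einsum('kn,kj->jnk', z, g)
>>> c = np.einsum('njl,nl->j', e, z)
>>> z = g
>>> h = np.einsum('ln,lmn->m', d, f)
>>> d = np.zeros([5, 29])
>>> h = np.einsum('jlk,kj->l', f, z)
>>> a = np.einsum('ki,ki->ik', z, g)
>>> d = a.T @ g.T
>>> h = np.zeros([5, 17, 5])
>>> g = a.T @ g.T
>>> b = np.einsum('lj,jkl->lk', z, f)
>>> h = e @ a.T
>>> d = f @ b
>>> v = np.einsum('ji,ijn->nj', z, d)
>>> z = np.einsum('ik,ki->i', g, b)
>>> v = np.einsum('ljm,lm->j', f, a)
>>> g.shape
(5, 5)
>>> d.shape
(7, 5, 5)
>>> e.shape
(5, 31, 5)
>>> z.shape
(5,)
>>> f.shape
(7, 5, 5)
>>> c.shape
(31,)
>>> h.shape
(5, 31, 7)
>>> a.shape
(7, 5)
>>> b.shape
(5, 5)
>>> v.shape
(5,)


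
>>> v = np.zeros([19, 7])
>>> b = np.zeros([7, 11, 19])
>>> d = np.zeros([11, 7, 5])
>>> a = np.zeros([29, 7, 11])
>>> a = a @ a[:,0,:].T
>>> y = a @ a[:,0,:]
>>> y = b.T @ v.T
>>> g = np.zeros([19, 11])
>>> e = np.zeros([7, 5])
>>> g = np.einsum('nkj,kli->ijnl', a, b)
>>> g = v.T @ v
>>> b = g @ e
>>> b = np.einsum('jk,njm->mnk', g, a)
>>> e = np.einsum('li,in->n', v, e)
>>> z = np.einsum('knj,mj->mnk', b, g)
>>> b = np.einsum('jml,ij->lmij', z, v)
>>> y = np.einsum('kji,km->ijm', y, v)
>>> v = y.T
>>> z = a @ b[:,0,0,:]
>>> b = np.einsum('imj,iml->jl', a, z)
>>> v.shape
(7, 11, 19)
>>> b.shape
(29, 7)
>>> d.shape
(11, 7, 5)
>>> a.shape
(29, 7, 29)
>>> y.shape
(19, 11, 7)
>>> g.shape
(7, 7)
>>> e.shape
(5,)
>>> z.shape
(29, 7, 7)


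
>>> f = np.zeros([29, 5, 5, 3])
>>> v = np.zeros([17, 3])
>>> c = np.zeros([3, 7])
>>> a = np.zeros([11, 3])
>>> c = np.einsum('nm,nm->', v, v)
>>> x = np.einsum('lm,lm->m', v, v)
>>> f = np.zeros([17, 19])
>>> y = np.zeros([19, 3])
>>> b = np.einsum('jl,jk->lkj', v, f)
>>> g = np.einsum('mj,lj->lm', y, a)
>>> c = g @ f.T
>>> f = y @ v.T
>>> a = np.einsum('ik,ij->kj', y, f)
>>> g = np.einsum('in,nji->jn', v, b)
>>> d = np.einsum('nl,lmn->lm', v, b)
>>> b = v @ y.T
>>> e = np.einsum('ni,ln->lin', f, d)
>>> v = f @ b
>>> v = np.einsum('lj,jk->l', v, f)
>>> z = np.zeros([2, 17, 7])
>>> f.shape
(19, 17)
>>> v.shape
(19,)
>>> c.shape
(11, 17)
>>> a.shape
(3, 17)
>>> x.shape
(3,)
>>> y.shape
(19, 3)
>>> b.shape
(17, 19)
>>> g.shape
(19, 3)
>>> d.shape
(3, 19)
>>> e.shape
(3, 17, 19)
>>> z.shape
(2, 17, 7)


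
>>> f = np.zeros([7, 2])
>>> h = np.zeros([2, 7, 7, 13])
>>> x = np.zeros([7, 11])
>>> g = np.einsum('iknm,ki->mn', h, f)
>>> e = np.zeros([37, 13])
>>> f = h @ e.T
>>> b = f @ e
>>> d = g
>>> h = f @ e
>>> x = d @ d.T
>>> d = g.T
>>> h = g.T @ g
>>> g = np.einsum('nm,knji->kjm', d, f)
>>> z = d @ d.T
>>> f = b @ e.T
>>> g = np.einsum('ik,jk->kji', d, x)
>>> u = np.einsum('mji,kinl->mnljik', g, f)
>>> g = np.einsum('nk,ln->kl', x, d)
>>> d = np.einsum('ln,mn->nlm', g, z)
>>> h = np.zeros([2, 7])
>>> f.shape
(2, 7, 7, 37)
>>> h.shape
(2, 7)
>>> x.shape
(13, 13)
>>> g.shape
(13, 7)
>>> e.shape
(37, 13)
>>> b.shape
(2, 7, 7, 13)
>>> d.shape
(7, 13, 7)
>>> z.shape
(7, 7)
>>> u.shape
(13, 7, 37, 13, 7, 2)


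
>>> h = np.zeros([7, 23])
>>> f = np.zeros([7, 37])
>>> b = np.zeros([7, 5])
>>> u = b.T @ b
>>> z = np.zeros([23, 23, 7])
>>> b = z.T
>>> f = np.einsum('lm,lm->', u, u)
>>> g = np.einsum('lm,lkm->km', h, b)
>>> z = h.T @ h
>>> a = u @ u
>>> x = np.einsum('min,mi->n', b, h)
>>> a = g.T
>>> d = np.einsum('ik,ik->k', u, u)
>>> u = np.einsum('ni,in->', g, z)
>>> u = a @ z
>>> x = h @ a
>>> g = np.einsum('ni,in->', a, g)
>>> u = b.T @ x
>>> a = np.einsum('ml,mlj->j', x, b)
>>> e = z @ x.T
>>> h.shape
(7, 23)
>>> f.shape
()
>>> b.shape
(7, 23, 23)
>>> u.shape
(23, 23, 23)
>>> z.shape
(23, 23)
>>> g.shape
()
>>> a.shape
(23,)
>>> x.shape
(7, 23)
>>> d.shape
(5,)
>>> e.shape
(23, 7)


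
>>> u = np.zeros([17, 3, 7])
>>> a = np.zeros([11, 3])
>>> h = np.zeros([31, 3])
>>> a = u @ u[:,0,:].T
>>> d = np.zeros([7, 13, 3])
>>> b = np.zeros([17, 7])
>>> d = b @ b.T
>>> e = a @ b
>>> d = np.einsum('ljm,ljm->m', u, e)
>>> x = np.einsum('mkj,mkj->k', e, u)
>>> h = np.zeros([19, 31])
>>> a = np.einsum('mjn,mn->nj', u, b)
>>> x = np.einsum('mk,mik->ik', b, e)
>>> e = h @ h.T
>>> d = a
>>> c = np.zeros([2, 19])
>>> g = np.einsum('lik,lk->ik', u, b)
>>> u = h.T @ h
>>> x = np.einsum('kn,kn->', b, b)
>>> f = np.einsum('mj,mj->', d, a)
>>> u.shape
(31, 31)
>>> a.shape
(7, 3)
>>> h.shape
(19, 31)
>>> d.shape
(7, 3)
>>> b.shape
(17, 7)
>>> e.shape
(19, 19)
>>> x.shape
()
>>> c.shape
(2, 19)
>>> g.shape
(3, 7)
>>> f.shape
()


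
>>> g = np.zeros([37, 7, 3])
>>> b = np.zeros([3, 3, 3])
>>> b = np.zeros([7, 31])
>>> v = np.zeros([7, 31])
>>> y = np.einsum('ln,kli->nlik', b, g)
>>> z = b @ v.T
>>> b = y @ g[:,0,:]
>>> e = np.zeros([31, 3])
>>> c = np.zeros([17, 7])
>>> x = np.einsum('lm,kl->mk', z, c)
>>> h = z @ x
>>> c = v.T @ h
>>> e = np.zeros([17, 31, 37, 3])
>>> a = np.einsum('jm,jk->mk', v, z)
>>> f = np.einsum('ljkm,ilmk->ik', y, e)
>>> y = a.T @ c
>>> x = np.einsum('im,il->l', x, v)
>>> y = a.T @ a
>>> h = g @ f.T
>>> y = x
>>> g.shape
(37, 7, 3)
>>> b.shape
(31, 7, 3, 3)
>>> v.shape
(7, 31)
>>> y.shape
(31,)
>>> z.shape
(7, 7)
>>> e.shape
(17, 31, 37, 3)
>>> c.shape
(31, 17)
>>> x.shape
(31,)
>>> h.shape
(37, 7, 17)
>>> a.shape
(31, 7)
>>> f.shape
(17, 3)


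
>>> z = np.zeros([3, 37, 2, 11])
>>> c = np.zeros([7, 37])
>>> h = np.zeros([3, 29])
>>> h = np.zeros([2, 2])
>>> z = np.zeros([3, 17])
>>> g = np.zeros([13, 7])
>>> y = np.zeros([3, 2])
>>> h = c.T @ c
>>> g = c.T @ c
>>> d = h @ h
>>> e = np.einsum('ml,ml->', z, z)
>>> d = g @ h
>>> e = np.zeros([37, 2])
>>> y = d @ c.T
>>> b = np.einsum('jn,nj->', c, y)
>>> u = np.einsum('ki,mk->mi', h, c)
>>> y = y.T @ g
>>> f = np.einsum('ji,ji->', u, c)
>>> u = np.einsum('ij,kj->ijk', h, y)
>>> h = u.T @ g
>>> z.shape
(3, 17)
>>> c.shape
(7, 37)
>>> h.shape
(7, 37, 37)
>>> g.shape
(37, 37)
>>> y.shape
(7, 37)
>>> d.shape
(37, 37)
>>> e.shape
(37, 2)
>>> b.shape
()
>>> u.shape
(37, 37, 7)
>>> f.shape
()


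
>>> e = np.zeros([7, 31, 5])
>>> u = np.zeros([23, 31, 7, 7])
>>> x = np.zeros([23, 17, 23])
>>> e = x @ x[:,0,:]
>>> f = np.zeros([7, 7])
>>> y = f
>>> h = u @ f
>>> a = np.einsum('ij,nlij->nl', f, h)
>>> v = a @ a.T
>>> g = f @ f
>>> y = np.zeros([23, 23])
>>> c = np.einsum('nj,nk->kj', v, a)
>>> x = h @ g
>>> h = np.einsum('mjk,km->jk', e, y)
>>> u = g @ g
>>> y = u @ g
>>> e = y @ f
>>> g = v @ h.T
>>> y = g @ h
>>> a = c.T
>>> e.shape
(7, 7)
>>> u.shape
(7, 7)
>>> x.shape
(23, 31, 7, 7)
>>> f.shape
(7, 7)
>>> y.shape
(23, 23)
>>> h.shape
(17, 23)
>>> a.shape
(23, 31)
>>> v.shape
(23, 23)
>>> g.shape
(23, 17)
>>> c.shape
(31, 23)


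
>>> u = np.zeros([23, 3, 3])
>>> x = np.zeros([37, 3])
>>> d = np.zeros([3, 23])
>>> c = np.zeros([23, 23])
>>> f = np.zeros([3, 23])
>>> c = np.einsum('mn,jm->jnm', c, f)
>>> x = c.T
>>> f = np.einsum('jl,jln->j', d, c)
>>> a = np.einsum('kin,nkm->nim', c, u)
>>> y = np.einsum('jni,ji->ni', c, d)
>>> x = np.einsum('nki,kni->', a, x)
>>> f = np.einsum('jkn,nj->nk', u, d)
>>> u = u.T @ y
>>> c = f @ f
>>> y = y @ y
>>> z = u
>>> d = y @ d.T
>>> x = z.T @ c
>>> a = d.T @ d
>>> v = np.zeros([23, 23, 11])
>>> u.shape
(3, 3, 23)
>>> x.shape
(23, 3, 3)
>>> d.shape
(23, 3)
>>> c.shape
(3, 3)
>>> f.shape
(3, 3)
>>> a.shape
(3, 3)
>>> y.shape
(23, 23)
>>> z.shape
(3, 3, 23)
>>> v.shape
(23, 23, 11)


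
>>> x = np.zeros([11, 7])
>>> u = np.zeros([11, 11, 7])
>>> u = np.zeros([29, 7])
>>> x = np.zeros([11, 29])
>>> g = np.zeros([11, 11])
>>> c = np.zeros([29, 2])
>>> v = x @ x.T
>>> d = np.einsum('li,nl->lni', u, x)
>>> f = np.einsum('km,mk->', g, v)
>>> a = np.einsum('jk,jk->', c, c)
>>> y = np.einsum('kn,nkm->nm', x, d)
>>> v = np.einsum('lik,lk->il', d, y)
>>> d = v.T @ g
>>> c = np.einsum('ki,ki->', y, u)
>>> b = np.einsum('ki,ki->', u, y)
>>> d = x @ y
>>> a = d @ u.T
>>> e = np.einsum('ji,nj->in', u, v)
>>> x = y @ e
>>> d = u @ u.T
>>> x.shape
(29, 11)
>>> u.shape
(29, 7)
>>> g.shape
(11, 11)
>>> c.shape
()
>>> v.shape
(11, 29)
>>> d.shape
(29, 29)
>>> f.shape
()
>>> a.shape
(11, 29)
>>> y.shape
(29, 7)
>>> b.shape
()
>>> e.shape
(7, 11)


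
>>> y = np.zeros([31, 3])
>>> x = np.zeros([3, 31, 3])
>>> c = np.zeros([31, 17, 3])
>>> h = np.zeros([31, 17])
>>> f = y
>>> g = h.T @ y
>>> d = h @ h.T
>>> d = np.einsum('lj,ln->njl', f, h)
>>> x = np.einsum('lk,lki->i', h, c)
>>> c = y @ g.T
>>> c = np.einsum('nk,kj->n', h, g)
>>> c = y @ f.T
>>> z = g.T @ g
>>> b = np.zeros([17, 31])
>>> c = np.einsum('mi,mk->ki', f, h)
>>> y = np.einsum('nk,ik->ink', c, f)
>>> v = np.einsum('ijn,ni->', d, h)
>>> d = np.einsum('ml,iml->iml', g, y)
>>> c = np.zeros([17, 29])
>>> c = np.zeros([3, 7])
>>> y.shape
(31, 17, 3)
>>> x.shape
(3,)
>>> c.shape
(3, 7)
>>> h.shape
(31, 17)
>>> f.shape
(31, 3)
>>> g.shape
(17, 3)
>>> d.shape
(31, 17, 3)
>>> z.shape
(3, 3)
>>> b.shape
(17, 31)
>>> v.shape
()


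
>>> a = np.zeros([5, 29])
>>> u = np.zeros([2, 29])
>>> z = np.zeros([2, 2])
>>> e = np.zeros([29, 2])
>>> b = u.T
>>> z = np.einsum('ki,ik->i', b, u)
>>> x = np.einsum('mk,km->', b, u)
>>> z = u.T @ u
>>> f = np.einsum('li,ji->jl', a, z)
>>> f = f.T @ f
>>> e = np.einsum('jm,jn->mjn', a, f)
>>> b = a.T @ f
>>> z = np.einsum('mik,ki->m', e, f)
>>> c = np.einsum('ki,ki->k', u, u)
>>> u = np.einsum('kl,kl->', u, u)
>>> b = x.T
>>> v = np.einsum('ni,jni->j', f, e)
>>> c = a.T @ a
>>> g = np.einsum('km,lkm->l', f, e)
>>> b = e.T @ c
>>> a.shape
(5, 29)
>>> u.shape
()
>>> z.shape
(29,)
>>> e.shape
(29, 5, 5)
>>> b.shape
(5, 5, 29)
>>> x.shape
()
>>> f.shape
(5, 5)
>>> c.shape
(29, 29)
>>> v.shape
(29,)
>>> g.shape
(29,)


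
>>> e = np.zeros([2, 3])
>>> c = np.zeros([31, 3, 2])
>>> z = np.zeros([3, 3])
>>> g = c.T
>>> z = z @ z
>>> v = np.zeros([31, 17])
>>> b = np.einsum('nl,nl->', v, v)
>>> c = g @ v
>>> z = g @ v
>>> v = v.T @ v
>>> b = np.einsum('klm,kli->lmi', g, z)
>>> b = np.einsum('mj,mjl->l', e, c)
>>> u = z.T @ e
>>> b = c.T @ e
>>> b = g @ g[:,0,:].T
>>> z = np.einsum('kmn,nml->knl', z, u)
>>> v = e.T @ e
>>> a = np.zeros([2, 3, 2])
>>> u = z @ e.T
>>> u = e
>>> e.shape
(2, 3)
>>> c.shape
(2, 3, 17)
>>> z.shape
(2, 17, 3)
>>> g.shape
(2, 3, 31)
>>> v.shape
(3, 3)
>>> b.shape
(2, 3, 2)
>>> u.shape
(2, 3)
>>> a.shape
(2, 3, 2)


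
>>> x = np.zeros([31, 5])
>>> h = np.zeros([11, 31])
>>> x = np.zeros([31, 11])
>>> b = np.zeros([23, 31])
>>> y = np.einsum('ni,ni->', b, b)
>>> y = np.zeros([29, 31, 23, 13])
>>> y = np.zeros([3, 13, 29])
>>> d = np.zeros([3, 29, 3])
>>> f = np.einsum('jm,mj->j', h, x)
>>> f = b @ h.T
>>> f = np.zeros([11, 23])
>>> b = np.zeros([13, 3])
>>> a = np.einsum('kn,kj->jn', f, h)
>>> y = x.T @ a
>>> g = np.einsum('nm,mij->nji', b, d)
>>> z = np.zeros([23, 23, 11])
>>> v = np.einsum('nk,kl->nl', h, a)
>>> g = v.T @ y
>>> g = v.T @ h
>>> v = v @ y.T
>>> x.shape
(31, 11)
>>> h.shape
(11, 31)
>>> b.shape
(13, 3)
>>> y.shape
(11, 23)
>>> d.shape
(3, 29, 3)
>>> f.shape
(11, 23)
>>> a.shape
(31, 23)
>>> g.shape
(23, 31)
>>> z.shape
(23, 23, 11)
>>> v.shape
(11, 11)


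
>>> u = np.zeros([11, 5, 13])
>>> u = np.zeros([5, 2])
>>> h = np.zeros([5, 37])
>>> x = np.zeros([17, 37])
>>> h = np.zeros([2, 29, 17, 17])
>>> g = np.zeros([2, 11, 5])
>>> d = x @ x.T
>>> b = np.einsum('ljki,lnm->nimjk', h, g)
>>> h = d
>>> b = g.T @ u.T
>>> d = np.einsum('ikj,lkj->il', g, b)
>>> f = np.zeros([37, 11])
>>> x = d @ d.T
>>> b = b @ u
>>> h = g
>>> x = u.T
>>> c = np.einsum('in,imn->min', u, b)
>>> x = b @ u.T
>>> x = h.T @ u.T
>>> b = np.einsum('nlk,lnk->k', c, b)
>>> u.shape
(5, 2)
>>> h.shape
(2, 11, 5)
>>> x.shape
(5, 11, 5)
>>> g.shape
(2, 11, 5)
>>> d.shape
(2, 5)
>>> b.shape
(2,)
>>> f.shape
(37, 11)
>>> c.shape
(11, 5, 2)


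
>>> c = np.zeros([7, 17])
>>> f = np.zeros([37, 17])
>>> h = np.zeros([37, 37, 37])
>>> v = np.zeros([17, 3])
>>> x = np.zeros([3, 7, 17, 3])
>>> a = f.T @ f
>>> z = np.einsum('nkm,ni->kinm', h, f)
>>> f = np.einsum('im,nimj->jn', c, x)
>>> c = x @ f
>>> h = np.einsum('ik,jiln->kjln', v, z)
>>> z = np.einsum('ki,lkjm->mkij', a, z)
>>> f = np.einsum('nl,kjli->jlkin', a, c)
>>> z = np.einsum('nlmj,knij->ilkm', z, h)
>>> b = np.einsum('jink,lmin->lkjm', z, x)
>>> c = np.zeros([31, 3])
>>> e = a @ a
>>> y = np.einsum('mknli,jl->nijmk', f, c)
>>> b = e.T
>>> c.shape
(31, 3)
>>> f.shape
(7, 17, 3, 3, 17)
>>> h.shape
(3, 37, 37, 37)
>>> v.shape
(17, 3)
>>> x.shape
(3, 7, 17, 3)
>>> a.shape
(17, 17)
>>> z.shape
(37, 17, 3, 17)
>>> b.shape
(17, 17)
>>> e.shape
(17, 17)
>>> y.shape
(3, 17, 31, 7, 17)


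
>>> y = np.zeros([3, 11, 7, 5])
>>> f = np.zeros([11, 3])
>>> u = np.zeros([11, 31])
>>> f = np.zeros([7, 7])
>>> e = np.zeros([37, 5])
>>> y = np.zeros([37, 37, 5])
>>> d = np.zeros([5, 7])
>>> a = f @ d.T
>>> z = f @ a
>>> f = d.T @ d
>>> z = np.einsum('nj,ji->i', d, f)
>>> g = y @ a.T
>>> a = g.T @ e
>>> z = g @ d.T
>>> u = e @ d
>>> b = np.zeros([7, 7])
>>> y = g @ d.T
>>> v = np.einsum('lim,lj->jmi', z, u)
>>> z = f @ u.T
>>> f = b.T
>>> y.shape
(37, 37, 5)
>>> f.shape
(7, 7)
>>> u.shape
(37, 7)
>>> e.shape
(37, 5)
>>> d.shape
(5, 7)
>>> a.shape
(7, 37, 5)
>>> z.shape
(7, 37)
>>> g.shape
(37, 37, 7)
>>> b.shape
(7, 7)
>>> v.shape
(7, 5, 37)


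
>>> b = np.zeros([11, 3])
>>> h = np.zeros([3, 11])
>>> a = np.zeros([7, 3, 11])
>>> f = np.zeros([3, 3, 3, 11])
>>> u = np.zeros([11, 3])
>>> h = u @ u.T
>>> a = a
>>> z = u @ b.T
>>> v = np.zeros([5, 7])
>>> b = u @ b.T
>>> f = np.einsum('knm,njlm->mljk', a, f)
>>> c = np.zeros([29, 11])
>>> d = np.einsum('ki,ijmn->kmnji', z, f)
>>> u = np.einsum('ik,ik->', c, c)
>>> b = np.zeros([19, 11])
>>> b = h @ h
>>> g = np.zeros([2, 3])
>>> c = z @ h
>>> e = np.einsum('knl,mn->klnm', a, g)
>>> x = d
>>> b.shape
(11, 11)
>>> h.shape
(11, 11)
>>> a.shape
(7, 3, 11)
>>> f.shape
(11, 3, 3, 7)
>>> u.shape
()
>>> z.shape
(11, 11)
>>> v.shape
(5, 7)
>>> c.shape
(11, 11)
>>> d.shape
(11, 3, 7, 3, 11)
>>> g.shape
(2, 3)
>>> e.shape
(7, 11, 3, 2)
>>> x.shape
(11, 3, 7, 3, 11)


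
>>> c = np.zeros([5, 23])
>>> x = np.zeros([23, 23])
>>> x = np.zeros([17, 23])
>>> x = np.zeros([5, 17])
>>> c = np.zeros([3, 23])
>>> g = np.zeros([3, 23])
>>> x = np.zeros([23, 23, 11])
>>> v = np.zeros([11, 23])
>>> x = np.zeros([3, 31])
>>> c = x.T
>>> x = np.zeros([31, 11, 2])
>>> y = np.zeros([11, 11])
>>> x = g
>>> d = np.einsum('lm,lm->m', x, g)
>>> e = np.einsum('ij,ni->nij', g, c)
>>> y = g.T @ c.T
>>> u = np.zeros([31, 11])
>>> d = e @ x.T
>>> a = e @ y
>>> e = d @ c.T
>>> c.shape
(31, 3)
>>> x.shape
(3, 23)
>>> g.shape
(3, 23)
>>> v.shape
(11, 23)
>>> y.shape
(23, 31)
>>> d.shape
(31, 3, 3)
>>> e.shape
(31, 3, 31)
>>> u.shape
(31, 11)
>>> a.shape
(31, 3, 31)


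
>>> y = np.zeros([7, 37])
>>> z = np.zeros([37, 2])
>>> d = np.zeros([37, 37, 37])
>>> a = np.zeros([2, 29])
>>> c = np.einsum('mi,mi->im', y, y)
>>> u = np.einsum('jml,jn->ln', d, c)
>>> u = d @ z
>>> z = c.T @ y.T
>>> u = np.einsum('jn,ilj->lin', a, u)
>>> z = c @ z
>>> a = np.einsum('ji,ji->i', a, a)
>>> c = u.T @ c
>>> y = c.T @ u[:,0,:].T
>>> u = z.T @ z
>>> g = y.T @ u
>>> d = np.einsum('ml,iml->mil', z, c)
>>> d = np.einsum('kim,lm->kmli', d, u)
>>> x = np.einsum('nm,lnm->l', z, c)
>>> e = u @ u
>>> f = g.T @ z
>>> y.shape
(7, 37, 37)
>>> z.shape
(37, 7)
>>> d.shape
(37, 7, 7, 29)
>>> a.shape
(29,)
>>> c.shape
(29, 37, 7)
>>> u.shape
(7, 7)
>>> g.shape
(37, 37, 7)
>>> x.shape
(29,)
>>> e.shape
(7, 7)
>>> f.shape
(7, 37, 7)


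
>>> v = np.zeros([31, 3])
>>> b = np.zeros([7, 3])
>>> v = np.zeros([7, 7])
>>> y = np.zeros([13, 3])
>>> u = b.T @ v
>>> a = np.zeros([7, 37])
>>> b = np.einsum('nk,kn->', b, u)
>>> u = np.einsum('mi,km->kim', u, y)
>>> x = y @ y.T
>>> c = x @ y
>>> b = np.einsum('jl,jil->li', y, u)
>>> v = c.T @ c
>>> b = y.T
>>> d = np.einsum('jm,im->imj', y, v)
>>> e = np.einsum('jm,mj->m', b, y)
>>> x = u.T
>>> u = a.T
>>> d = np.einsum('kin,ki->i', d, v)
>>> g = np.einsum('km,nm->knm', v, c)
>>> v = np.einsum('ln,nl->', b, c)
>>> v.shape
()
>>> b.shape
(3, 13)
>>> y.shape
(13, 3)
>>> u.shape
(37, 7)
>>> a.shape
(7, 37)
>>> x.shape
(3, 7, 13)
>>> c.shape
(13, 3)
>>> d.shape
(3,)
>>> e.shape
(13,)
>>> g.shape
(3, 13, 3)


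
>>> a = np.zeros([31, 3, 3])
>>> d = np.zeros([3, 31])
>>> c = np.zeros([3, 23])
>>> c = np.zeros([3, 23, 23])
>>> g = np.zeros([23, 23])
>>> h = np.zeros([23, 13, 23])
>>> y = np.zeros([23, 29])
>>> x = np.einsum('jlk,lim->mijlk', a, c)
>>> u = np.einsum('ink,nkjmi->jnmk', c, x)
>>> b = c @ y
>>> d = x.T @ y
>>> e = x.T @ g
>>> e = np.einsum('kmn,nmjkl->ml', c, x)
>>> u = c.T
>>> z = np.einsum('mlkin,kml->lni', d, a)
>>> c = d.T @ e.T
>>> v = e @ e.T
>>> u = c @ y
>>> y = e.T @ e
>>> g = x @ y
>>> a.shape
(31, 3, 3)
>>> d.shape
(3, 3, 31, 23, 29)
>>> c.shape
(29, 23, 31, 3, 23)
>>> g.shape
(23, 23, 31, 3, 3)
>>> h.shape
(23, 13, 23)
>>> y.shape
(3, 3)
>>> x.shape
(23, 23, 31, 3, 3)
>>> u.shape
(29, 23, 31, 3, 29)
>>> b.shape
(3, 23, 29)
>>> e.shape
(23, 3)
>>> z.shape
(3, 29, 23)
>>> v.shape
(23, 23)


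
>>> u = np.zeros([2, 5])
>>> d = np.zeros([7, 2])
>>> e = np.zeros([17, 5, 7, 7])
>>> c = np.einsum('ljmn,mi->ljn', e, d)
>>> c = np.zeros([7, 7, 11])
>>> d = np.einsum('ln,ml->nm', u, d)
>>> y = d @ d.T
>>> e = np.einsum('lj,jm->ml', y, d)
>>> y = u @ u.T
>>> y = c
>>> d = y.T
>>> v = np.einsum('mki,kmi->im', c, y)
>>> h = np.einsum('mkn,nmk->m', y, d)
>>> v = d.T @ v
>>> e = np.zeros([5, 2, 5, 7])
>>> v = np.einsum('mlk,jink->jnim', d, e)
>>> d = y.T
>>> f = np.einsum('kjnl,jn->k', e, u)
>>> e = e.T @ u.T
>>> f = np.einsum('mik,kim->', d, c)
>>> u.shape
(2, 5)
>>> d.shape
(11, 7, 7)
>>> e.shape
(7, 5, 2, 2)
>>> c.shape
(7, 7, 11)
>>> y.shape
(7, 7, 11)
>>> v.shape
(5, 5, 2, 11)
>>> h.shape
(7,)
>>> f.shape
()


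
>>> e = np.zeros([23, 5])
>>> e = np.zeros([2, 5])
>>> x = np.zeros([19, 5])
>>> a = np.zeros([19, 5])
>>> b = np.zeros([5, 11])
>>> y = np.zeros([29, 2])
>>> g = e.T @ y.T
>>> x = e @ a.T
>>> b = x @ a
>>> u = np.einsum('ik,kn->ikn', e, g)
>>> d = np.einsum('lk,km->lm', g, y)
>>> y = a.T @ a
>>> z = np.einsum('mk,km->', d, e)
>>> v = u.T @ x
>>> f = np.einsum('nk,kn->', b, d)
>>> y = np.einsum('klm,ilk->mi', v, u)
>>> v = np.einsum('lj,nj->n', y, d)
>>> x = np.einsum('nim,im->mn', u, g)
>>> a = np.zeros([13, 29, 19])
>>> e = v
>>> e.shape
(5,)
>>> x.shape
(29, 2)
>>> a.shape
(13, 29, 19)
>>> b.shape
(2, 5)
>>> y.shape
(19, 2)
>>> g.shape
(5, 29)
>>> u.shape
(2, 5, 29)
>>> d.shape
(5, 2)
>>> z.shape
()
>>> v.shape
(5,)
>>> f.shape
()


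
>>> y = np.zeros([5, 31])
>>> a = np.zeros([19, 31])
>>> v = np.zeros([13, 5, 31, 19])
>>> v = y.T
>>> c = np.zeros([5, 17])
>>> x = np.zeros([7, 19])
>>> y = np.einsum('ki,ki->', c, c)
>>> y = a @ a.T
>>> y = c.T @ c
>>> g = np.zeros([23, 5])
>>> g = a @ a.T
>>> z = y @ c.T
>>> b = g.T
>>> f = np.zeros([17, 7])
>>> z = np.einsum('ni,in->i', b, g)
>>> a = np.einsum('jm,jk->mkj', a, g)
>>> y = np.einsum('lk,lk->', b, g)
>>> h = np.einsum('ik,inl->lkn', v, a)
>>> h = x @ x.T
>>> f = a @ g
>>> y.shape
()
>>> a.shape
(31, 19, 19)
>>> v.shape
(31, 5)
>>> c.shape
(5, 17)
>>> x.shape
(7, 19)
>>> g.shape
(19, 19)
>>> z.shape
(19,)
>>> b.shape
(19, 19)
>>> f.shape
(31, 19, 19)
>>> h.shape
(7, 7)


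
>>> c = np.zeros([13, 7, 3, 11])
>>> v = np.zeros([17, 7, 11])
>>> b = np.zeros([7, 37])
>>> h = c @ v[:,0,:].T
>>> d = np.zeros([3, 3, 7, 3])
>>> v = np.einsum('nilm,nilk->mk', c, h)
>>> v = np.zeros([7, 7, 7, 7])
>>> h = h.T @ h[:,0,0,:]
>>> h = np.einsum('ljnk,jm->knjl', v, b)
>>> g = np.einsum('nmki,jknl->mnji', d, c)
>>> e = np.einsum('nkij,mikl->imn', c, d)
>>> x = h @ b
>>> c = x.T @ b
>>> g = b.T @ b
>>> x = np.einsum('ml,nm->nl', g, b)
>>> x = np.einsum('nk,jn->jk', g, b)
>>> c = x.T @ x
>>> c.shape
(37, 37)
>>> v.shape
(7, 7, 7, 7)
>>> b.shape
(7, 37)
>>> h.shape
(7, 7, 7, 7)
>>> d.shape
(3, 3, 7, 3)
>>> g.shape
(37, 37)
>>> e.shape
(3, 3, 13)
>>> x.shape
(7, 37)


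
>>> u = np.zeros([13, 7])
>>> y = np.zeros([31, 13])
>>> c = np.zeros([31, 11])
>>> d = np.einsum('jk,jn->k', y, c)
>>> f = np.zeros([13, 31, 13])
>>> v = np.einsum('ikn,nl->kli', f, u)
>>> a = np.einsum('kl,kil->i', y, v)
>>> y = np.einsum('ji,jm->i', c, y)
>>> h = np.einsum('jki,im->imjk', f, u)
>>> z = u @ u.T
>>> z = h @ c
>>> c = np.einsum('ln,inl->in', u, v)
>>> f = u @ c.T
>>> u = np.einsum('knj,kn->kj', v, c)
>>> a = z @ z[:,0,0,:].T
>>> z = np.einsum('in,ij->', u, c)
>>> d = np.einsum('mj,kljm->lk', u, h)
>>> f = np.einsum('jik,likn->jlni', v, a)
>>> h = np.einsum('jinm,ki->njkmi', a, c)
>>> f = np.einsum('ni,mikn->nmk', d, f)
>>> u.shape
(31, 13)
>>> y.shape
(11,)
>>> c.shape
(31, 7)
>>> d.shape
(7, 13)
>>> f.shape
(7, 31, 13)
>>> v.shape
(31, 7, 13)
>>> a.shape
(13, 7, 13, 13)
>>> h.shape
(13, 13, 31, 13, 7)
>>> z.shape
()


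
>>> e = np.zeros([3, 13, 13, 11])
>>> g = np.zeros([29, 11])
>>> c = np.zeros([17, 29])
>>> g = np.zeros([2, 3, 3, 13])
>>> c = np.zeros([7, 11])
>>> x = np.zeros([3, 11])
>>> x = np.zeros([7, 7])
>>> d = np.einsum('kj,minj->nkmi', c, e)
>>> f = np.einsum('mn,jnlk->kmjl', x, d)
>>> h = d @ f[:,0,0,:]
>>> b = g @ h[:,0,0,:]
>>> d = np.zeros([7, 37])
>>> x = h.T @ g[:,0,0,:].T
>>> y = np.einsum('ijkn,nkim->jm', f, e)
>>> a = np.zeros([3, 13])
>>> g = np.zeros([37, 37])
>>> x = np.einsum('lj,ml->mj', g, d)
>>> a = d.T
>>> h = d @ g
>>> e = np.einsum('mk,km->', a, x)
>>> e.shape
()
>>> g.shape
(37, 37)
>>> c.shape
(7, 11)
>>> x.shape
(7, 37)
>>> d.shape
(7, 37)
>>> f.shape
(13, 7, 13, 3)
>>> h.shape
(7, 37)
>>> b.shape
(2, 3, 3, 3)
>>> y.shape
(7, 11)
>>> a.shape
(37, 7)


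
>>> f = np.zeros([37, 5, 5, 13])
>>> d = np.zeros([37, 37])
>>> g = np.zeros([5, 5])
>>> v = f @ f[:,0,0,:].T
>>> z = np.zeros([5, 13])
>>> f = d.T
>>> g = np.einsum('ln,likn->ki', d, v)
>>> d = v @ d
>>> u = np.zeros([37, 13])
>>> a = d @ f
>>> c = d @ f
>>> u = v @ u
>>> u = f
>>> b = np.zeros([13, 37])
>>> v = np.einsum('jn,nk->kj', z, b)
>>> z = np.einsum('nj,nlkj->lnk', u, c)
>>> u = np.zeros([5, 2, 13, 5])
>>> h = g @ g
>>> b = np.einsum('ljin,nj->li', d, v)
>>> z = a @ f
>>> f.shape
(37, 37)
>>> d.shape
(37, 5, 5, 37)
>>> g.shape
(5, 5)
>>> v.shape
(37, 5)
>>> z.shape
(37, 5, 5, 37)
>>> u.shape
(5, 2, 13, 5)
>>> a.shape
(37, 5, 5, 37)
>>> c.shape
(37, 5, 5, 37)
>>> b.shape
(37, 5)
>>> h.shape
(5, 5)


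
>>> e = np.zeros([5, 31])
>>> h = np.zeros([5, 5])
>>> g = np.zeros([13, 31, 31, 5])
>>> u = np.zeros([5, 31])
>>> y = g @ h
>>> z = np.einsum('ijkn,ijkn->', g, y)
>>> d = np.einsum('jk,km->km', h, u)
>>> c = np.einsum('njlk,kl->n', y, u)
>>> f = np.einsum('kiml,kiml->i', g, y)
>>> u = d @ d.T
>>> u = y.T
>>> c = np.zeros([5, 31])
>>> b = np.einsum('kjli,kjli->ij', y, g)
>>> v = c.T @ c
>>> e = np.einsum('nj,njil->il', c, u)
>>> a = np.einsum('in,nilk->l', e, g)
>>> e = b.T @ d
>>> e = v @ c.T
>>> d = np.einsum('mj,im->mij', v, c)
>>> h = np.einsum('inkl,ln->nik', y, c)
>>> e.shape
(31, 5)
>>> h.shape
(31, 13, 31)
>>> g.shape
(13, 31, 31, 5)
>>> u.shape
(5, 31, 31, 13)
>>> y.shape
(13, 31, 31, 5)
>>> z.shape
()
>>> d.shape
(31, 5, 31)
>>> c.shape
(5, 31)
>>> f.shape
(31,)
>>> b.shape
(5, 31)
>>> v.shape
(31, 31)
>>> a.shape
(31,)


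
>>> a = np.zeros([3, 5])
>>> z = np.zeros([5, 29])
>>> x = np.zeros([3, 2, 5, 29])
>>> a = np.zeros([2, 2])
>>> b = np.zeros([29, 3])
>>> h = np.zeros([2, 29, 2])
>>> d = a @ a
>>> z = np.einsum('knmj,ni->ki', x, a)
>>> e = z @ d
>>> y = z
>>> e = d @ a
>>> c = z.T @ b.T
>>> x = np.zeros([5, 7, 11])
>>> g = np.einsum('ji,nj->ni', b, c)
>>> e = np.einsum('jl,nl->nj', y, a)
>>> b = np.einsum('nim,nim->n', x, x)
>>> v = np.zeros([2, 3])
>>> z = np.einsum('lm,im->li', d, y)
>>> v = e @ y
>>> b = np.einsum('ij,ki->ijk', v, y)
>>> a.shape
(2, 2)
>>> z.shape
(2, 3)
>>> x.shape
(5, 7, 11)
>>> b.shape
(2, 2, 3)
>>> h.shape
(2, 29, 2)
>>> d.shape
(2, 2)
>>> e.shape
(2, 3)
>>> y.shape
(3, 2)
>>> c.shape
(2, 29)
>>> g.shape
(2, 3)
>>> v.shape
(2, 2)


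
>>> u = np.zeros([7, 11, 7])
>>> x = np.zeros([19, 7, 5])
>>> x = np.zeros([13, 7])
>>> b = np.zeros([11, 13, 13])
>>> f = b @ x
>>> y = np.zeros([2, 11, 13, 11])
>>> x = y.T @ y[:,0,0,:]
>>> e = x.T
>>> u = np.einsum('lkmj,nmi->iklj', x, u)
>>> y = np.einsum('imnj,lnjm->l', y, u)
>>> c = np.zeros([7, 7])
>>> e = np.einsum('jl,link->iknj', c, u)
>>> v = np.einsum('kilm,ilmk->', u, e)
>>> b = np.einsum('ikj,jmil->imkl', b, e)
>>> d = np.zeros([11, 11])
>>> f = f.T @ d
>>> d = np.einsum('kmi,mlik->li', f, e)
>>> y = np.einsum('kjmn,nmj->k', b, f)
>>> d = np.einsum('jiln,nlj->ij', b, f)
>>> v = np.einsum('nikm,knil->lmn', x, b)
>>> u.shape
(7, 13, 11, 11)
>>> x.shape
(11, 13, 11, 11)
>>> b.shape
(11, 11, 13, 7)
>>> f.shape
(7, 13, 11)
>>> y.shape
(11,)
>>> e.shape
(13, 11, 11, 7)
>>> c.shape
(7, 7)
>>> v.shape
(7, 11, 11)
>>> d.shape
(11, 11)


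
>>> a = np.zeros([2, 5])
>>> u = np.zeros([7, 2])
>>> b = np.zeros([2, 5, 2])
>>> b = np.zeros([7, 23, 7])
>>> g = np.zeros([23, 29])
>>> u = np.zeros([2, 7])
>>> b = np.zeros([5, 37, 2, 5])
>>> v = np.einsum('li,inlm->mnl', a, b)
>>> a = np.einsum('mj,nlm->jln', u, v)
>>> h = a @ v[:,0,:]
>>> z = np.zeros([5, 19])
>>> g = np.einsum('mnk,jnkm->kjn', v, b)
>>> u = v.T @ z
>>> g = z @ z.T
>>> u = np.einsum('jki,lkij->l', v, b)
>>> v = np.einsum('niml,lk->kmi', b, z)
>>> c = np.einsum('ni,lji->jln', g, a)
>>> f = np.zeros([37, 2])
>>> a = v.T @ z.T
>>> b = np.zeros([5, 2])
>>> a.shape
(37, 2, 5)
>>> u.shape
(5,)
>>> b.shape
(5, 2)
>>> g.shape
(5, 5)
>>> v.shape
(19, 2, 37)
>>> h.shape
(7, 37, 2)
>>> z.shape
(5, 19)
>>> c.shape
(37, 7, 5)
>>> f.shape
(37, 2)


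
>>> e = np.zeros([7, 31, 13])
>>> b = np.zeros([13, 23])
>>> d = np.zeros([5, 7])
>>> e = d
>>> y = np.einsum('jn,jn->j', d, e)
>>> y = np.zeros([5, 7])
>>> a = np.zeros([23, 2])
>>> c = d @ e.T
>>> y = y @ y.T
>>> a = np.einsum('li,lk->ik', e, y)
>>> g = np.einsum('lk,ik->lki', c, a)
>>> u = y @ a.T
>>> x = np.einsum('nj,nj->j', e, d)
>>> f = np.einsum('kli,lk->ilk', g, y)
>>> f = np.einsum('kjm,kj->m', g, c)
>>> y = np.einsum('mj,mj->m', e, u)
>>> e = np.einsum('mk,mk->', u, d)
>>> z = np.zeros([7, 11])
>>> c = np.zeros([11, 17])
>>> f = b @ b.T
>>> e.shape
()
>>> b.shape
(13, 23)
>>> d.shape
(5, 7)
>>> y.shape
(5,)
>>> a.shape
(7, 5)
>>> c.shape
(11, 17)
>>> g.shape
(5, 5, 7)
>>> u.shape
(5, 7)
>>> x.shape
(7,)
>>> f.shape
(13, 13)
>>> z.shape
(7, 11)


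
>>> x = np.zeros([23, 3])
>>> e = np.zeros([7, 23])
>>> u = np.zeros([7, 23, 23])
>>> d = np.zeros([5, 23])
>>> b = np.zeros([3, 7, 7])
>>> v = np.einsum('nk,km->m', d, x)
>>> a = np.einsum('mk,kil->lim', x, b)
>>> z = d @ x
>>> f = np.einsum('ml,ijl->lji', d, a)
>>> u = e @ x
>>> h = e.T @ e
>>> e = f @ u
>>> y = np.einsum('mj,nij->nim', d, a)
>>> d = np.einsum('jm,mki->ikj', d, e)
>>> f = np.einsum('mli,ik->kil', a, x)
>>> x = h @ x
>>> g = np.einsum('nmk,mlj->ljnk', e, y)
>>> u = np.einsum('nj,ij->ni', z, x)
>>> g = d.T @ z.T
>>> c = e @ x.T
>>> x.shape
(23, 3)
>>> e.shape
(23, 7, 3)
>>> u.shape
(5, 23)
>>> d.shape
(3, 7, 5)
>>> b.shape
(3, 7, 7)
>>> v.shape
(3,)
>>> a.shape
(7, 7, 23)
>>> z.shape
(5, 3)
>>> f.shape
(3, 23, 7)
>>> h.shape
(23, 23)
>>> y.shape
(7, 7, 5)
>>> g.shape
(5, 7, 5)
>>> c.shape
(23, 7, 23)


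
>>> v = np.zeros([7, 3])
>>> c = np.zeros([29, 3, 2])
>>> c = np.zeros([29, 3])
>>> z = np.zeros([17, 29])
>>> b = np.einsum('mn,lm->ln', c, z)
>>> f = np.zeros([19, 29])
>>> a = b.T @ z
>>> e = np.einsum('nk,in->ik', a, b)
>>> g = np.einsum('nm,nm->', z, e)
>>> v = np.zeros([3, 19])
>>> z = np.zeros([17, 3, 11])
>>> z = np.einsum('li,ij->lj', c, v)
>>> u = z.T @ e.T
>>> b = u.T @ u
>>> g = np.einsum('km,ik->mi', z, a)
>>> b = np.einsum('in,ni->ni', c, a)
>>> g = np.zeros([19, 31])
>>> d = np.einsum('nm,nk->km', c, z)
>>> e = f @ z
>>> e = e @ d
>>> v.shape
(3, 19)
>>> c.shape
(29, 3)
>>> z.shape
(29, 19)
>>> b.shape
(3, 29)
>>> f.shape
(19, 29)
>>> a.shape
(3, 29)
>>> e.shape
(19, 3)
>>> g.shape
(19, 31)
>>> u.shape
(19, 17)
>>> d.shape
(19, 3)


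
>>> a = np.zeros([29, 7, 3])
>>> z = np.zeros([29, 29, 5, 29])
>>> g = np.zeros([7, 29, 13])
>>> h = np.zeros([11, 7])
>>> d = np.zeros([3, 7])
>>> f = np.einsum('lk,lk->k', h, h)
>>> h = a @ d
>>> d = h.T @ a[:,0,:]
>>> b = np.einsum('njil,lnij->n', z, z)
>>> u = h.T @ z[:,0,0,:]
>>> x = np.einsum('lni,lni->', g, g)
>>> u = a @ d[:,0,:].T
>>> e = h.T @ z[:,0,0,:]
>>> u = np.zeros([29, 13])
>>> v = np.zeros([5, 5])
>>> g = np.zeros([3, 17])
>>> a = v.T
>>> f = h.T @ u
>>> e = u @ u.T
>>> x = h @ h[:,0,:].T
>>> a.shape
(5, 5)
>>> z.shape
(29, 29, 5, 29)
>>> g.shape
(3, 17)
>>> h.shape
(29, 7, 7)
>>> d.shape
(7, 7, 3)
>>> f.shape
(7, 7, 13)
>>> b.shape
(29,)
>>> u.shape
(29, 13)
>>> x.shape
(29, 7, 29)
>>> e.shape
(29, 29)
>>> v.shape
(5, 5)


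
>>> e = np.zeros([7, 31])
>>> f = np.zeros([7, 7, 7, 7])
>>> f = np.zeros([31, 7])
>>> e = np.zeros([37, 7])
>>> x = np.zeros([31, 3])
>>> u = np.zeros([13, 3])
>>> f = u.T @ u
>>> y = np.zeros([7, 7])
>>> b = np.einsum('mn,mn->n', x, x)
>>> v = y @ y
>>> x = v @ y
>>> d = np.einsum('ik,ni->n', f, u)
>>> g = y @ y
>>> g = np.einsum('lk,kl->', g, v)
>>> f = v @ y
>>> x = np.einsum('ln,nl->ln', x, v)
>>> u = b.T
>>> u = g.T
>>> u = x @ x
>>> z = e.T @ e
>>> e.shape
(37, 7)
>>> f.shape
(7, 7)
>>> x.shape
(7, 7)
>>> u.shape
(7, 7)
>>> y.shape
(7, 7)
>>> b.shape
(3,)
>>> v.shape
(7, 7)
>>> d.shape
(13,)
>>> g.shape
()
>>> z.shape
(7, 7)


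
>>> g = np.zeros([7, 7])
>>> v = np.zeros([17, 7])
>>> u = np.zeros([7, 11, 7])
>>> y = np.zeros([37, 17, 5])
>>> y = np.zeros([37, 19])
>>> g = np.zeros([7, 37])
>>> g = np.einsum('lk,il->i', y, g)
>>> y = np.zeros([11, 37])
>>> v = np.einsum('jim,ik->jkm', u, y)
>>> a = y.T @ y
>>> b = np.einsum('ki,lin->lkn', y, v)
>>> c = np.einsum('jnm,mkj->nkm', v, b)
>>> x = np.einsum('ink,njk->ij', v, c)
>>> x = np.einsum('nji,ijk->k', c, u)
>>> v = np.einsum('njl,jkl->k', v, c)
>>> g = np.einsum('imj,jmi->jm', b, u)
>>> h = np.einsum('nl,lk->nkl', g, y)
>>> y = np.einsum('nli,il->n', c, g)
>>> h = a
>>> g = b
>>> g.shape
(7, 11, 7)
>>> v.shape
(11,)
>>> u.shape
(7, 11, 7)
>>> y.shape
(37,)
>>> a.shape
(37, 37)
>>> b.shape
(7, 11, 7)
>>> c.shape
(37, 11, 7)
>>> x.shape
(7,)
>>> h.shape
(37, 37)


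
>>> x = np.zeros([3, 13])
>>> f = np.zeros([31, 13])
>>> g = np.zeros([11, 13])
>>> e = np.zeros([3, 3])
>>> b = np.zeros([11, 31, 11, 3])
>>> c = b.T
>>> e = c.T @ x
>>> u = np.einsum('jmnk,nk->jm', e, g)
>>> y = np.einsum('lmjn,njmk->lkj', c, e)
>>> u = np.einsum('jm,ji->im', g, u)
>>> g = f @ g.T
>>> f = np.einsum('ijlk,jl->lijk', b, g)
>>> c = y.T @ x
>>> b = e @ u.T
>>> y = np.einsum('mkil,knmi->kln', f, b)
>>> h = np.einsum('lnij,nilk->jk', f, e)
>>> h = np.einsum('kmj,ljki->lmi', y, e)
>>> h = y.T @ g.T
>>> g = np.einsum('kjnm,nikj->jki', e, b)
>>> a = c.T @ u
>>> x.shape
(3, 13)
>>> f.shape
(11, 11, 31, 3)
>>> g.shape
(31, 11, 31)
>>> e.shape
(11, 31, 11, 13)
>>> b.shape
(11, 31, 11, 31)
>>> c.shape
(31, 13, 13)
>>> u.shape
(31, 13)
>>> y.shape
(11, 3, 31)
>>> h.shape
(31, 3, 31)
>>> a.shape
(13, 13, 13)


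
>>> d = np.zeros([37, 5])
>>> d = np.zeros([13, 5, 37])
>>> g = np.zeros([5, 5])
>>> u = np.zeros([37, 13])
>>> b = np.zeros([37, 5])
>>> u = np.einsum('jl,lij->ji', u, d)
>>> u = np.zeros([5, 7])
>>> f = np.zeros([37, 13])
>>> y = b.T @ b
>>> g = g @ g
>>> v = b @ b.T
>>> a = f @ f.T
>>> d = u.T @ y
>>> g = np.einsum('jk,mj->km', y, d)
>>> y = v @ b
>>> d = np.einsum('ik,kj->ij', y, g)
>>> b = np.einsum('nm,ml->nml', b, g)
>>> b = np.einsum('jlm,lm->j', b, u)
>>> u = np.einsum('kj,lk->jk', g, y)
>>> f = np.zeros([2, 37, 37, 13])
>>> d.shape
(37, 7)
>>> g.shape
(5, 7)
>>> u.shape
(7, 5)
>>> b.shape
(37,)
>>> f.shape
(2, 37, 37, 13)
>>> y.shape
(37, 5)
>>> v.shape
(37, 37)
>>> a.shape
(37, 37)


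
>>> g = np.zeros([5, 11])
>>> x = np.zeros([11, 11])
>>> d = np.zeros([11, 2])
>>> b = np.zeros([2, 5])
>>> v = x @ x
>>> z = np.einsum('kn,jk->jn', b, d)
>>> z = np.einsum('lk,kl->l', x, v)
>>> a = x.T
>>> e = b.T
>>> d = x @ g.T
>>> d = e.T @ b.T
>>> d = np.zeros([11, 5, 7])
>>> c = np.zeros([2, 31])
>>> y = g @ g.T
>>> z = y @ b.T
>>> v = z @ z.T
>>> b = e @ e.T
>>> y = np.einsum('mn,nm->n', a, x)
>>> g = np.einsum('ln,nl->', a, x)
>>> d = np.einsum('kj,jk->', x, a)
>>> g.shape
()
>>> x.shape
(11, 11)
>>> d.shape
()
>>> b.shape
(5, 5)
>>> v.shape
(5, 5)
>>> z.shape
(5, 2)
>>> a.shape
(11, 11)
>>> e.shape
(5, 2)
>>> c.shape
(2, 31)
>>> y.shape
(11,)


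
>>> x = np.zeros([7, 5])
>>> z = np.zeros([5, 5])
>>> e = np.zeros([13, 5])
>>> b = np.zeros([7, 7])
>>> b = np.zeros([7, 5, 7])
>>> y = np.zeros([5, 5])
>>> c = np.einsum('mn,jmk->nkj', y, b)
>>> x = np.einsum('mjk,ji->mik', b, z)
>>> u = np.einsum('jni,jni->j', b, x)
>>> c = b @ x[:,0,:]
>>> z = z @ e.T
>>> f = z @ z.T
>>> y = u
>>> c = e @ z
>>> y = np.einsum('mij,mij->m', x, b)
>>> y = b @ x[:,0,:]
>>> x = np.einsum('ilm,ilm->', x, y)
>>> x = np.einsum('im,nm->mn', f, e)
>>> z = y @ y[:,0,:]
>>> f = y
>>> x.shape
(5, 13)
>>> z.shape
(7, 5, 7)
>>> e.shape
(13, 5)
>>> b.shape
(7, 5, 7)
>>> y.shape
(7, 5, 7)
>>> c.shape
(13, 13)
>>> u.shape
(7,)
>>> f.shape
(7, 5, 7)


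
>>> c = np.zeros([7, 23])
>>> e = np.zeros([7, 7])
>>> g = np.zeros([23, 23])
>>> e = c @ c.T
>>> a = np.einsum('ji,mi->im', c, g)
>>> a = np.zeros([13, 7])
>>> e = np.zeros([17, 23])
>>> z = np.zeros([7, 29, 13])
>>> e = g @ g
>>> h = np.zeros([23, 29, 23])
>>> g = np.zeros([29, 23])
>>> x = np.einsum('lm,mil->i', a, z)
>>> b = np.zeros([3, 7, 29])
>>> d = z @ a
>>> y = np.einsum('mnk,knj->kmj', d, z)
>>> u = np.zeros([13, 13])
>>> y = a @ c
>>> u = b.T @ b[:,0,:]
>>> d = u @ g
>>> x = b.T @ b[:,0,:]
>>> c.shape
(7, 23)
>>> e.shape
(23, 23)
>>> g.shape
(29, 23)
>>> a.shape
(13, 7)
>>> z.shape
(7, 29, 13)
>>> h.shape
(23, 29, 23)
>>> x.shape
(29, 7, 29)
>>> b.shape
(3, 7, 29)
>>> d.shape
(29, 7, 23)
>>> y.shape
(13, 23)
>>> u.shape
(29, 7, 29)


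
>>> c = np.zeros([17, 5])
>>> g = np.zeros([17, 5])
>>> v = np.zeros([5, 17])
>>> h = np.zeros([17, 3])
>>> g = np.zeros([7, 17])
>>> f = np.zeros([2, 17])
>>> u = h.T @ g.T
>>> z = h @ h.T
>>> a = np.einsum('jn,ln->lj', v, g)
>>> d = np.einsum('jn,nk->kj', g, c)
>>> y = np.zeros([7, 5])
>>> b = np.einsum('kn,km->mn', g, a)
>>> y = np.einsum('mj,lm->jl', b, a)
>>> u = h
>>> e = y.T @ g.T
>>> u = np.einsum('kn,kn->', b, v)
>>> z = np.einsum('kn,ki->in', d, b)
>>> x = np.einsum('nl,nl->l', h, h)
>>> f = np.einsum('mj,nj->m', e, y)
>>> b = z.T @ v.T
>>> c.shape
(17, 5)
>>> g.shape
(7, 17)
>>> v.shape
(5, 17)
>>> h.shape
(17, 3)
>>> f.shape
(7,)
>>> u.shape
()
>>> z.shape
(17, 7)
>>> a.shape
(7, 5)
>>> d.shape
(5, 7)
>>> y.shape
(17, 7)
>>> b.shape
(7, 5)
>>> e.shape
(7, 7)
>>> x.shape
(3,)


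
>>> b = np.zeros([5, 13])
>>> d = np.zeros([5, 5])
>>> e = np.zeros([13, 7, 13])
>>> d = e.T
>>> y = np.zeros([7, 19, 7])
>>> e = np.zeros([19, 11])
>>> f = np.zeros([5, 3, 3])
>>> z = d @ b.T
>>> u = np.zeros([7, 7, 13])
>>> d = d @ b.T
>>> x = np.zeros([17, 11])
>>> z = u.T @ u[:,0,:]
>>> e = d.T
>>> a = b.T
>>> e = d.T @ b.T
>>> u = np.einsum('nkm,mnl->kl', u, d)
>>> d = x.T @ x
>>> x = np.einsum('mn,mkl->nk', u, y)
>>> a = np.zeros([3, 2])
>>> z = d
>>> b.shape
(5, 13)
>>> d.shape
(11, 11)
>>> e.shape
(5, 7, 5)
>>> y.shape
(7, 19, 7)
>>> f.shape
(5, 3, 3)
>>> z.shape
(11, 11)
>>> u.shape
(7, 5)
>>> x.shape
(5, 19)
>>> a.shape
(3, 2)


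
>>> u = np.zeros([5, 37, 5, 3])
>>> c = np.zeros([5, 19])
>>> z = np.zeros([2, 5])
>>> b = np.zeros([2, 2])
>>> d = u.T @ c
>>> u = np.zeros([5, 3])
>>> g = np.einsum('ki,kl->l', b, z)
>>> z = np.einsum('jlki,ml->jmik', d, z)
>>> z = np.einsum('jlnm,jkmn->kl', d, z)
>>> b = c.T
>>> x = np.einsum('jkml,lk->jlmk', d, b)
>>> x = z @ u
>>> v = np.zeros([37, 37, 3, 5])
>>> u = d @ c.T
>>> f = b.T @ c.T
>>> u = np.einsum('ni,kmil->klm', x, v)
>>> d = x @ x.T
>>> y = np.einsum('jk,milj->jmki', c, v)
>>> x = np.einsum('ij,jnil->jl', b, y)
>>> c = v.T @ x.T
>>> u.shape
(37, 5, 37)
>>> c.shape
(5, 3, 37, 5)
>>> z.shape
(2, 5)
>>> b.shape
(19, 5)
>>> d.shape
(2, 2)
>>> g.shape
(5,)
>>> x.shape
(5, 37)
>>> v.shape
(37, 37, 3, 5)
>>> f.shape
(5, 5)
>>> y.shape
(5, 37, 19, 37)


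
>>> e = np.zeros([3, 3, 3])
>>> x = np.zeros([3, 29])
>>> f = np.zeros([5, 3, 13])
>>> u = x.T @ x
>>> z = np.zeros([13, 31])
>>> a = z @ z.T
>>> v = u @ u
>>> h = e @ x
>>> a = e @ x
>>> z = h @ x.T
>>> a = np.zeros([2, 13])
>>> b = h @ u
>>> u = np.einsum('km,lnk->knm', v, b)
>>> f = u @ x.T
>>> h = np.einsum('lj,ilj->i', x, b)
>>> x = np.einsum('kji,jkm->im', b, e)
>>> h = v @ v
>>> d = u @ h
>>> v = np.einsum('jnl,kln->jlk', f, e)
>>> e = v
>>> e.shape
(29, 3, 3)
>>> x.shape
(29, 3)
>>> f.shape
(29, 3, 3)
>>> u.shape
(29, 3, 29)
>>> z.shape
(3, 3, 3)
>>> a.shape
(2, 13)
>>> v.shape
(29, 3, 3)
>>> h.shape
(29, 29)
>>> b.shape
(3, 3, 29)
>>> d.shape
(29, 3, 29)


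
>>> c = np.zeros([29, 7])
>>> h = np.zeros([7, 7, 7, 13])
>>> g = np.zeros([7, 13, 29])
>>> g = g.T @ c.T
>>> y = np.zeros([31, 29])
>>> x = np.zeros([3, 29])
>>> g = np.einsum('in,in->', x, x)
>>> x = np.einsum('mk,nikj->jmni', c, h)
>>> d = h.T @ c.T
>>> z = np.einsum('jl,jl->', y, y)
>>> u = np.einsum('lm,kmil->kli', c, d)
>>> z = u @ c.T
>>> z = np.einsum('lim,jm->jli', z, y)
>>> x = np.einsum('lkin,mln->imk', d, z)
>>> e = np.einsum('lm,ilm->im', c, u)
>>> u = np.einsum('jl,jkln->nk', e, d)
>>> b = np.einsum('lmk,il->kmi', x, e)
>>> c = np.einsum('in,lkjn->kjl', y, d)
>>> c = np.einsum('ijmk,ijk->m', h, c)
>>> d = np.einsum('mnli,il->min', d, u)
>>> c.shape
(7,)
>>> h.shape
(7, 7, 7, 13)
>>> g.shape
()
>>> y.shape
(31, 29)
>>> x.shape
(7, 31, 7)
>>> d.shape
(13, 29, 7)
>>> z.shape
(31, 13, 29)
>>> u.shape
(29, 7)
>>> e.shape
(13, 7)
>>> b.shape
(7, 31, 13)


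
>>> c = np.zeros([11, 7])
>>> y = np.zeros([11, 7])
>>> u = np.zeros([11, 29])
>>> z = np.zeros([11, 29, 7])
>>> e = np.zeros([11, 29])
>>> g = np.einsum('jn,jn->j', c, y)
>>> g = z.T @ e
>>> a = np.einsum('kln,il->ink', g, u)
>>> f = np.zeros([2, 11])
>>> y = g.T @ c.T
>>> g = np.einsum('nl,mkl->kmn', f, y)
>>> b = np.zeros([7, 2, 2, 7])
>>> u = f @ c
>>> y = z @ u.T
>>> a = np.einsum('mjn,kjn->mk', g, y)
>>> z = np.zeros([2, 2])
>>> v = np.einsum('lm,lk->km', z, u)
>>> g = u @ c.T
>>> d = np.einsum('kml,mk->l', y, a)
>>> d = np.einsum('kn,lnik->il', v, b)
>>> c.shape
(11, 7)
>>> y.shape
(11, 29, 2)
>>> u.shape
(2, 7)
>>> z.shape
(2, 2)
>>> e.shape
(11, 29)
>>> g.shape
(2, 11)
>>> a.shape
(29, 11)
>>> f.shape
(2, 11)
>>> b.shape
(7, 2, 2, 7)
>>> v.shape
(7, 2)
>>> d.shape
(2, 7)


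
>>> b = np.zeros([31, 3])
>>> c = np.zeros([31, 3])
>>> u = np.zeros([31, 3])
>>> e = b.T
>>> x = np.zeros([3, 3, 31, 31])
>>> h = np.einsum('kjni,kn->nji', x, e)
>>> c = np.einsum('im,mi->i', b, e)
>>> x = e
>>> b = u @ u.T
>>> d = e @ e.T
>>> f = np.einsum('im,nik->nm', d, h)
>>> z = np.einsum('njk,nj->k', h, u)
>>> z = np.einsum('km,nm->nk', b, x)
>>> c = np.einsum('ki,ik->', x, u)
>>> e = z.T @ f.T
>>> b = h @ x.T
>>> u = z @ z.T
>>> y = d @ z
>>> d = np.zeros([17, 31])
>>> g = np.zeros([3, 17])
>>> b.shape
(31, 3, 3)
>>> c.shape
()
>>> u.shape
(3, 3)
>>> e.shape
(31, 31)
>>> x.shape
(3, 31)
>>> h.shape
(31, 3, 31)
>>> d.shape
(17, 31)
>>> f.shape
(31, 3)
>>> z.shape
(3, 31)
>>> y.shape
(3, 31)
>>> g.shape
(3, 17)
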